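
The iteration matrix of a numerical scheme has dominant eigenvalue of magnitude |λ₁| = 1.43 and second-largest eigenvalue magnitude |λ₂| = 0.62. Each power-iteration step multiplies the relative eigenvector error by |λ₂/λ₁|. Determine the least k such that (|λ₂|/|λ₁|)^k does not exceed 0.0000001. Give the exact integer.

20

|λ₂/λ₁| = 0.62/1.43 = 0.43357
Need k ≥ ln(0.0000001) / ln(0.43357) = -16.1181 / -0.8357 ≈ 19.287
Smallest integer k satisfying the bound: 20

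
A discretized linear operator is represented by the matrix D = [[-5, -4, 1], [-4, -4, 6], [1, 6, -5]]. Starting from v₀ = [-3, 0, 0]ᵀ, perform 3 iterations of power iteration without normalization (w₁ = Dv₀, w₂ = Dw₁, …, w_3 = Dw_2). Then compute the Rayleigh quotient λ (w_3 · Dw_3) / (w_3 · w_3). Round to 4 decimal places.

w1 = Dv₀ = ((-5)·(-3) + (-4)·0 + 1·0; (-4)·(-3) + (-4)·0 + 6·0; 1·(-3) + 6·0 + (-5)·0) = (15, 12, -3)
w2 = Dw1 = ((-5)·15 + (-4)·12 + 1·(-3); (-4)·15 + (-4)·12 + 6·(-3); 1·15 + 6·12 + (-5)·(-3)) = (-126, -126, 102)
w3 = Dw2 = (1236, 1620, -1392)
Dw3 = (-14052, -19776, 17916)
w3·Dw3 = 1236·(-14052) + 1620·(-19776) + (-1392)·17916 = -74344464; w3·w3 = 1236·1236 + 1620·1620 + (-1392)·(-1392) = 6089760
λ ≈ -74344464/6089760 = -12.2081

λ ≈ -12.2081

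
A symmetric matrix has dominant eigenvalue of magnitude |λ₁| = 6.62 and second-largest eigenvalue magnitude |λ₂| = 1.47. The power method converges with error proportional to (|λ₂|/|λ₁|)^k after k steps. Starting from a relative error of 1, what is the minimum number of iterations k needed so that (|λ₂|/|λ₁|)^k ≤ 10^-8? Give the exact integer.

13

|λ₂/λ₁| = 1.47/6.62 = 0.22205
Need k ≥ ln(10^-8) / ln(0.22205) = -18.4207 / -1.5048 ≈ 12.241
Smallest integer k satisfying the bound: 13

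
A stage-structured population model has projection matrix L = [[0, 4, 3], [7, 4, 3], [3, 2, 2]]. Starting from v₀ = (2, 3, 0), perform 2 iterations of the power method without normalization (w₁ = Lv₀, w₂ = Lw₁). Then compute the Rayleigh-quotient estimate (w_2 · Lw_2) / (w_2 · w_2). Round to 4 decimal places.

λ ≈ 9.6000

w1 = Lv₀ = (0·2 + 4·3 + 3·0; 7·2 + 4·3 + 3·0; 3·2 + 2·3 + 2·0) = (12, 26, 12)
w2 = Lw1 = (0·12 + 4·26 + 3·12; 7·12 + 4·26 + 3·12; 3·12 + 2·26 + 2·12) = (140, 224, 112)
Lw2 = (1232, 2212, 1092)
w2·Lw2 = 140·1232 + 224·2212 + 112·1092 = 790272; w2·w2 = 140·140 + 224·224 + 112·112 = 82320
λ ≈ 790272/82320 = 9.6000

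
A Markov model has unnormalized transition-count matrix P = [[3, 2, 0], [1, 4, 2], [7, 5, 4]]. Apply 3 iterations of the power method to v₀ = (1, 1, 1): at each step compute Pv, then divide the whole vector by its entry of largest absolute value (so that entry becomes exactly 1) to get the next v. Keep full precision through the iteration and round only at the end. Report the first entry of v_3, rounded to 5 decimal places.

0.20395

Pv0 = (5.000000, 7.000000, 16.000000); divide by 16.000000 → v1 = (0.312500, 0.437500, 1.000000)
Pv1 = (1.812500, 4.062500, 8.375000); divide by 8.375000 → v2 = (0.216418, 0.485075, 1.000000)
Pv2 = (1.619403, 4.156716, 7.940299); divide by 7.940299 → v3 = (0.203947, 0.523496, 1.000000)
Requested entry of v3: 217/1064 = 0.20395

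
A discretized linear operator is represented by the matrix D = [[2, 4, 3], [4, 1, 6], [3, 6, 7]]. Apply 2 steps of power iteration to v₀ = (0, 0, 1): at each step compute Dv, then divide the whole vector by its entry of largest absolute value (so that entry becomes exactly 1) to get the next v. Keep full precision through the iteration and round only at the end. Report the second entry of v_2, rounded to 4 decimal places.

Dv0 = (3.00000, 6.00000, 7.00000); divide by 7.00000 → v1 = (0.42857, 0.85714, 1.00000)
Dv1 = (7.28571, 8.57143, 13.42857); divide by 13.42857 → v2 = (0.54255, 0.63830, 1.00000)
Requested entry of v2: 60/94 = 0.6383

0.6383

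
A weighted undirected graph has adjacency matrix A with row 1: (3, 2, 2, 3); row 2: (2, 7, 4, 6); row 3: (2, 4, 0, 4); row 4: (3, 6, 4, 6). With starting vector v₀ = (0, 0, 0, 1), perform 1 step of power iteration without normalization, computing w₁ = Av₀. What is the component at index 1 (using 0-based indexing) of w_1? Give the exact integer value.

6

w1 = Av₀ = (3, 6, 4, 6)
The requested component of w1 is 6.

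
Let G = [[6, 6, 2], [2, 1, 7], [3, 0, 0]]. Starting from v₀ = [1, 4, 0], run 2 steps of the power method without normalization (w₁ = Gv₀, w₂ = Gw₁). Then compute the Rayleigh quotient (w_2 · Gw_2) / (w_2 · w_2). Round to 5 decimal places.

w1 = Gv₀ = (6·1 + 6·4 + 2·0; 2·1 + 1·4 + 7·0; 3·1 + 0·4 + 0·0) = (30, 6, 3)
w2 = Gw1 = (6·30 + 6·6 + 2·3; 2·30 + 1·6 + 7·3; 3·30 + 0·6 + 0·3) = (222, 87, 90)
Gw2 = (2034, 1161, 666)
w2·Gw2 = 222·2034 + 87·1161 + 90·666 = 612495; w2·w2 = 222·222 + 87·87 + 90·90 = 64953
λ ≈ 612495/64953 = 9.42982

λ ≈ 9.42982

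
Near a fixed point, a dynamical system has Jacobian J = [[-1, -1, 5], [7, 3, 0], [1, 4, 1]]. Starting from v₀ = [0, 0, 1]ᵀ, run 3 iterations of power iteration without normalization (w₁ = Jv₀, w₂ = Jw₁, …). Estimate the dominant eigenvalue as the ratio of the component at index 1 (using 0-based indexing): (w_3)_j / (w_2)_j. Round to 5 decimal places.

λ ≈ 3.00000

w1 = Jv₀ = ((-1)·0 + (-1)·0 + 5·1; 7·0 + 3·0 + 0·1; 1·0 + 4·0 + 1·1) = (5, 0, 1)
w2 = Jw1 = ((-1)·5 + (-1)·0 + 5·1; 7·5 + 3·0 + 0·1; 1·5 + 4·0 + 1·1) = (0, 35, 6)
w3 = Jw2 = (-5, 105, 146)
Ratio at component: 105 / 35 = 3.00000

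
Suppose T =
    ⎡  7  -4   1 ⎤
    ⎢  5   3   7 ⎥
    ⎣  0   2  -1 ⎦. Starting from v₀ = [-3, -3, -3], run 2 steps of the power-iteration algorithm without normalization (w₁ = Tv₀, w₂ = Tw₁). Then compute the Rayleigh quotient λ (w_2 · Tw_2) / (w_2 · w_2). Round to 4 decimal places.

λ ≈ 5.3105

w1 = Tv₀ = (-12, -45, -3)
w2 = Tw1 = (93, -216, -87)
Tw2 = (1428, -792, -345)
w2·Tw2 = 93·1428 + (-216)·(-792) + (-87)·(-345) = 333891; w2·w2 = 93·93 + (-216)·(-216) + (-87)·(-87) = 62874
λ ≈ 333891/62874 = 5.3105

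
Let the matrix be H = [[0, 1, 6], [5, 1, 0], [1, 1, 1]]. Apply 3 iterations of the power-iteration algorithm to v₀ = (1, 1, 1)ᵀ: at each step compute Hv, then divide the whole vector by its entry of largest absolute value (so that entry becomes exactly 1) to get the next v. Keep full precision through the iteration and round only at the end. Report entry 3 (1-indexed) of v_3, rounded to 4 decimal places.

0.5031

Hv0 = (7.00000, 6.00000, 3.00000); divide by 7.00000 → v1 = (1.00000, 0.85714, 0.42857)
Hv1 = (3.42857, 5.85714, 2.28571); divide by 5.85714 → v2 = (0.58537, 1.00000, 0.39024)
Hv2 = (3.34146, 3.92683, 1.97561); divide by 3.92683 → v3 = (0.85093, 1.00000, 0.50311)
Requested entry of v3: 81/161 = 0.5031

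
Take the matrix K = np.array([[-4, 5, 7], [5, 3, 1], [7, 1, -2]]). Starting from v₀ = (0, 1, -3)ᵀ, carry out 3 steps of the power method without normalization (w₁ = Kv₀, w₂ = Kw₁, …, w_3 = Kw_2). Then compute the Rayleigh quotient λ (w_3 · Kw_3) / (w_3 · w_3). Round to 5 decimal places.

w1 = Kv₀ = (-16, 0, 7)
w2 = Kw1 = (113, -73, -126)
w3 = Kw2 = (-1699, 220, 970)
Kw3 = (14686, -6865, -13613)
w3·Kw3 = (-1699)·14686 + 220·(-6865) + 970·(-13613) = -39666424; w3·w3 = (-1699)·(-1699) + 220·220 + 970·970 = 3875901
λ ≈ -39666424/3875901 = -10.23412

λ ≈ -10.23412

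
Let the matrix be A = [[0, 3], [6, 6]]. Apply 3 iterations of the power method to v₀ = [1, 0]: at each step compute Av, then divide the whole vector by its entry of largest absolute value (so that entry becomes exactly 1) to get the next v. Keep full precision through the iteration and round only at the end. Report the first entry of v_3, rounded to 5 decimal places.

0.33333

Av0 = (0.000000, 6.000000); divide by 6.000000 → v1 = (0.000000, 1.000000)
Av1 = (3.000000, 6.000000); divide by 6.000000 → v2 = (0.500000, 1.000000)
Av2 = (3.000000, 9.000000); divide by 9.000000 → v3 = (0.333333, 1.000000)
Requested entry of v3: 108/324 = 0.33333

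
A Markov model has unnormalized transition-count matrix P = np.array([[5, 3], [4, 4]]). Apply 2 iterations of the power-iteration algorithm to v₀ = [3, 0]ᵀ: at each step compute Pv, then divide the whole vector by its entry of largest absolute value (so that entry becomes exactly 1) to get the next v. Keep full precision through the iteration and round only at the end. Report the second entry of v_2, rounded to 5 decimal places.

0.97297

Pv0 = (15.000000, 12.000000); divide by 15.000000 → v1 = (1.000000, 0.800000)
Pv1 = (7.400000, 7.200000); divide by 7.400000 → v2 = (1.000000, 0.972973)
Requested entry of v2: 108/111 = 0.97297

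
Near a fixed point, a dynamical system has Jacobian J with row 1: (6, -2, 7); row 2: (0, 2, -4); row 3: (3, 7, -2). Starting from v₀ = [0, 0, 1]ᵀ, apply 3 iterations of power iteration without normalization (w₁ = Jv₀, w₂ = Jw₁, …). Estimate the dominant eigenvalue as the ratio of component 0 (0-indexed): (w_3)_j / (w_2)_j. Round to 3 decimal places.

5.417

w1 = Jv₀ = (7, -4, -2)
w2 = Jw1 = (36, 0, -3)
w3 = Jw2 = (195, 12, 114)
Ratio at component: 195 / 36 = 5.417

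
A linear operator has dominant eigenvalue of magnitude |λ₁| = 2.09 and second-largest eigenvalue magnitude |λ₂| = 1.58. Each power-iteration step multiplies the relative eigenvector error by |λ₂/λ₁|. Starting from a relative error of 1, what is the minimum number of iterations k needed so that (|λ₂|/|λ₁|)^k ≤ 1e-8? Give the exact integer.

|λ₂/λ₁| = 1.58/2.09 = 0.75598
Need k ≥ ln(1e-8) / ln(0.75598) = -18.4207 / -0.2797 ≈ 65.849
Smallest integer k satisfying the bound: 66

66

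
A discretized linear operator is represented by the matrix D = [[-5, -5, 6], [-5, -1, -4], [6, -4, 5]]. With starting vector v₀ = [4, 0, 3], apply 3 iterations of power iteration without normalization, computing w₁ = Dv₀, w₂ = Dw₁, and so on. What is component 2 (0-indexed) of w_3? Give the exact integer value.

w1 = Dv₀ = ((-5)·4 + (-5)·0 + 6·3; (-5)·4 + (-1)·0 + (-4)·3; 6·4 + (-4)·0 + 5·3) = (-2, -32, 39)
w2 = Dw1 = ((-5)·(-2) + (-5)·(-32) + 6·39; (-5)·(-2) + (-1)·(-32) + (-4)·39; 6·(-2) + (-4)·(-32) + 5·39) = (404, -114, 311)
w3 = Dw2 = (416, -3150, 4435)
The requested component of w3 is 4435.

4435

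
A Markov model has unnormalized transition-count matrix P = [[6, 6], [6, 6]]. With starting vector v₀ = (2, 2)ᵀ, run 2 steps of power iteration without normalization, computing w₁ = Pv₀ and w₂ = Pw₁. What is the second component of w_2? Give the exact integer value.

288

w1 = Pv₀ = (6·2 + 6·2; 6·2 + 6·2) = (24, 24)
w2 = Pw1 = (6·24 + 6·24; 6·24 + 6·24) = (288, 288)
The requested component of w2 is 288.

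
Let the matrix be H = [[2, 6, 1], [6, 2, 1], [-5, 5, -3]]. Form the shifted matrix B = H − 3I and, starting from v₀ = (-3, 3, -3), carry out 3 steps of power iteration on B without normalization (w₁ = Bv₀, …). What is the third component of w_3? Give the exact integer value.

4458

B = H − 3I has rows (-1, 6, 1); (6, -1, 1); (-5, 5, -6)
w1 = Bv₀ = (18, -24, 48)
w2 = Bw1 = (-114, 180, -498)
w3 = Bw2 = (696, -1362, 4458)
Requested component of w3: 4458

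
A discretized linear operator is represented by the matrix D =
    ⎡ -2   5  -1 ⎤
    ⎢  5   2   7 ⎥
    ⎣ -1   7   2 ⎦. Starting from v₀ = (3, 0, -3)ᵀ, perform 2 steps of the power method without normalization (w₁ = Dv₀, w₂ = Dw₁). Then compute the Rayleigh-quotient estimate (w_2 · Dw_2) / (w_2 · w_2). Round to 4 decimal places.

λ ≈ 9.1462

w1 = Dv₀ = ((-2)·3 + 5·0 + (-1)·(-3); 5·3 + 2·0 + 7·(-3); (-1)·3 + 7·0 + 2·(-3)) = (-3, -6, -9)
w2 = Dw1 = ((-2)·(-3) + 5·(-6) + (-1)·(-9); 5·(-3) + 2·(-6) + 7·(-9); (-1)·(-3) + 7·(-6) + 2·(-9)) = (-15, -90, -57)
Dw2 = (-363, -654, -729)
w2·Dw2 = (-15)·(-363) + (-90)·(-654) + (-57)·(-729) = 105858; w2·w2 = (-15)·(-15) + (-90)·(-90) + (-57)·(-57) = 11574
λ ≈ 105858/11574 = 9.1462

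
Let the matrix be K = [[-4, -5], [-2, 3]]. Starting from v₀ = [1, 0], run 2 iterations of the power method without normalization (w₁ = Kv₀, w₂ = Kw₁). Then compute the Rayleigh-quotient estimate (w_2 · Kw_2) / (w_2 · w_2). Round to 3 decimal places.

λ ≈ -4.494

w1 = Kv₀ = ((-4)·1 + (-5)·0; (-2)·1 + 3·0) = (-4, -2)
w2 = Kw1 = ((-4)·(-4) + (-5)·(-2); (-2)·(-4) + 3·(-2)) = (26, 2)
Kw2 = (-114, -46)
w2·Kw2 = 26·(-114) + 2·(-46) = -3056; w2·w2 = 26·26 + 2·2 = 680
λ ≈ -3056/680 = -4.494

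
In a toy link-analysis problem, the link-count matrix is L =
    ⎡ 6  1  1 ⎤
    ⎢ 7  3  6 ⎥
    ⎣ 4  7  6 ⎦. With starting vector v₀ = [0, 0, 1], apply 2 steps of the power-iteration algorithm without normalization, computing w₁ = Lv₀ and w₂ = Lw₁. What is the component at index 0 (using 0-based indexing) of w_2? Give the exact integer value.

w1 = Lv₀ = (1, 6, 6)
w2 = Lw1 = (18, 61, 82)
The requested component of w2 is 18.

18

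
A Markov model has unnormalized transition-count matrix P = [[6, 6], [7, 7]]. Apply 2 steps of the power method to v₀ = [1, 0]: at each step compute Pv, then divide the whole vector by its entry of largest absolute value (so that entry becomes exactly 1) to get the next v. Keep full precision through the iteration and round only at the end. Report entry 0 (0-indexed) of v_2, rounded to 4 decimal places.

Pv0 = (6.00000, 7.00000); divide by 7.00000 → v1 = (0.85714, 1.00000)
Pv1 = (11.14286, 13.00000); divide by 13.00000 → v2 = (0.85714, 1.00000)
Requested entry of v2: 78/91 = 0.8571

0.8571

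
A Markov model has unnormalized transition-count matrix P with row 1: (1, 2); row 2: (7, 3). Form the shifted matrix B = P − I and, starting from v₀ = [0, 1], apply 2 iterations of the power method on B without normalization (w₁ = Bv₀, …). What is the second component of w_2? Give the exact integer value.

B = P − I has rows (0, 2); (7, 2)
w1 = Bv₀ = (0·0 + 2·1; 7·0 + 2·1) = (2, 2)
w2 = Bw1 = (0·2 + 2·2; 7·2 + 2·2) = (4, 18)
Requested component of w2: 18

18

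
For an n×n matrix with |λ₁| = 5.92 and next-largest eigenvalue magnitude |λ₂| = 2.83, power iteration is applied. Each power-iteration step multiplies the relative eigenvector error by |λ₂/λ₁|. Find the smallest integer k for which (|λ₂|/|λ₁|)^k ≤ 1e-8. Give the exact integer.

|λ₂/λ₁| = 2.83/5.92 = 0.47804
Need k ≥ ln(1e-8) / ln(0.47804) = -18.4207 / -0.7381 ≈ 24.958
Smallest integer k satisfying the bound: 25

25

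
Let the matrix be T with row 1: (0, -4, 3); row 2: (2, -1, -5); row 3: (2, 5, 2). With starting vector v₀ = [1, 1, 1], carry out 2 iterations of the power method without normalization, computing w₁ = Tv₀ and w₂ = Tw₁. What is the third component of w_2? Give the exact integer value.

-4

w1 = Tv₀ = (-1, -4, 9)
w2 = Tw1 = (43, -43, -4)
The requested component of w2 is -4.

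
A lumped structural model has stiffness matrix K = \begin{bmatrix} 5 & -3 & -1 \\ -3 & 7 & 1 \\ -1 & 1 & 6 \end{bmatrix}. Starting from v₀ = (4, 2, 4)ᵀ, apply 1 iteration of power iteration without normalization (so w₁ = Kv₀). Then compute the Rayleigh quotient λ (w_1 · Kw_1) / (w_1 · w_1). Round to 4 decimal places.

5.0323

w1 = Kv₀ = (10, 6, 22)
Kw1 = (10, 34, 128)
w1·Kw1 = 10·10 + 6·34 + 22·128 = 3120; w1·w1 = 10·10 + 6·6 + 22·22 = 620
λ ≈ 3120/620 = 5.0323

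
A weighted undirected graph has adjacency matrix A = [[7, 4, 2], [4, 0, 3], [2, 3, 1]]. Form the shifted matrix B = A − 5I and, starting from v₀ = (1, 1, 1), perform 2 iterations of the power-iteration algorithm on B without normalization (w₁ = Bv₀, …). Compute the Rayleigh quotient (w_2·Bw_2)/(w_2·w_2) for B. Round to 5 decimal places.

4.12492

B = A − 5I has rows (2, 4, 2); (4, -5, 3); (2, 3, -4)
w1 = Bv₀ = (8, 2, 1)
w2 = Bw1 = (26, 25, 18)
Bw2 = (188, 33, 55)
w2·Bw2 = 6703; w2·w2 = 1625; μ ≈ 6703/1625 = 4.12492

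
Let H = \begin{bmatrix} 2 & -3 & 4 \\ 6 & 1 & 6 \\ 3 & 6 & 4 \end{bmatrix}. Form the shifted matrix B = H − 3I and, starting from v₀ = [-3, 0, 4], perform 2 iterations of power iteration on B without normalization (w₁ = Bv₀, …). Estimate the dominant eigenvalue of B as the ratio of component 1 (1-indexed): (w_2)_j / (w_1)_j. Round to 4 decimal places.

B = H − 3I has rows (-1, -3, 4); (6, -2, 6); (3, 6, 1)
w1 = Bv₀ = ((-1)·(-3) + (-3)·0 + 4·4; 6·(-3) + (-2)·0 + 6·4; 3·(-3) + 6·0 + 1·4) = (19, 6, -5)
w2 = Bw1 = ((-1)·19 + (-3)·6 + 4·(-5); 6·19 + (-2)·6 + 6·(-5); 3·19 + 6·6 + 1·(-5)) = (-57, 72, 88)
Ratio: -57/19 = -3.0000

-3.0000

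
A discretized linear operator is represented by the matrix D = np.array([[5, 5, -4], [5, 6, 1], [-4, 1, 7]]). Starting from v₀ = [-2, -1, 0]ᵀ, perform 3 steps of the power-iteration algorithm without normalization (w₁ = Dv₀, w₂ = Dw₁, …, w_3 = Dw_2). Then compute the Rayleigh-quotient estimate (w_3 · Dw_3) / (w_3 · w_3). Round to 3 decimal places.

λ ≈ 11.578

w1 = Dv₀ = (5·(-2) + 5·(-1) + (-4)·0; 5·(-2) + 6·(-1) + 1·0; (-4)·(-2) + 1·(-1) + 7·0) = (-15, -16, 7)
w2 = Dw1 = (5·(-15) + 5·(-16) + (-4)·7; 5·(-15) + 6·(-16) + 1·7; (-4)·(-15) + 1·(-16) + 7·7) = (-183, -164, 93)
w3 = Dw2 = (-2107, -1806, 1219)
Dw3 = (-24441, -20152, 15155)
w3·Dw3 = (-2107)·(-24441) + (-1806)·(-20152) + 1219·15155 = 106365644; w3·w3 = (-2107)·(-2107) + (-1806)·(-1806) + 1219·1219 = 9187046
λ ≈ 106365644/9187046 = 11.578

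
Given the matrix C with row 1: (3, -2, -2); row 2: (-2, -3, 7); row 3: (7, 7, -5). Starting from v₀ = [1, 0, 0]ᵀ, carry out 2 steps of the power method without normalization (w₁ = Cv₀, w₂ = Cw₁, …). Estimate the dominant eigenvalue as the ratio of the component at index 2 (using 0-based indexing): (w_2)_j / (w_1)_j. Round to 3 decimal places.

λ ≈ -4.000

w1 = Cv₀ = (3, -2, 7)
w2 = Cw1 = (-1, 49, -28)
Ratio at component: -28 / 7 = -4.000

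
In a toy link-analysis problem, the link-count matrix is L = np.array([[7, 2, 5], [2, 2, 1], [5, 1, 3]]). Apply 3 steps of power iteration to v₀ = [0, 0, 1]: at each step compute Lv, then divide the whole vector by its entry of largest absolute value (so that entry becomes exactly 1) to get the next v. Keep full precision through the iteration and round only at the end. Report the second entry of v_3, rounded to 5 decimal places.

0.29701

Lv0 = (5.000000, 1.000000, 3.000000); divide by 5.000000 → v1 = (1.000000, 0.200000, 0.600000)
Lv1 = (10.400000, 3.000000, 7.000000); divide by 10.400000 → v2 = (1.000000, 0.288462, 0.673077)
Lv2 = (10.942308, 3.250000, 7.307692); divide by 10.942308 → v3 = (1.000000, 0.297012, 0.667838)
Requested entry of v3: 169/569 = 0.29701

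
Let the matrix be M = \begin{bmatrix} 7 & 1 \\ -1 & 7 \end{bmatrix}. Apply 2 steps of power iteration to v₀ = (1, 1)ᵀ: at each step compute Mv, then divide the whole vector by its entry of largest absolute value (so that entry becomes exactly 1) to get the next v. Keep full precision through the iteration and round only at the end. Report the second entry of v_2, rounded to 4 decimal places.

Mv0 = (8.00000, 6.00000); divide by 8.00000 → v1 = (1.00000, 0.75000)
Mv1 = (7.75000, 4.25000); divide by 7.75000 → v2 = (1.00000, 0.54839)
Requested entry of v2: 34/62 = 0.5484

0.5484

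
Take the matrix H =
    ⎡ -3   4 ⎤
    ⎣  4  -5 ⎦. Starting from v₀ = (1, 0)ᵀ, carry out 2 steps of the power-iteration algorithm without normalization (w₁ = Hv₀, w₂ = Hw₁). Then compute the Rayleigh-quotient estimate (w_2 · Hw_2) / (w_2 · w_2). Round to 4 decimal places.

w1 = Hv₀ = (-3, 4)
w2 = Hw1 = (25, -32)
Hw2 = (-203, 260)
w2·Hw2 = 25·(-203) + (-32)·260 = -13395; w2·w2 = 25·25 + (-32)·(-32) = 1649
λ ≈ -13395/1649 = -8.1231

-8.1231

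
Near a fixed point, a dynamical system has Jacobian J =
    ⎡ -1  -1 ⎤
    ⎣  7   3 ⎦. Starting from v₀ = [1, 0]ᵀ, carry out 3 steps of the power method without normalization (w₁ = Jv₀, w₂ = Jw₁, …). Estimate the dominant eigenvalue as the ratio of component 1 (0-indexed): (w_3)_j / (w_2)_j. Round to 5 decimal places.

w1 = Jv₀ = (-1, 7)
w2 = Jw1 = (-6, 14)
w3 = Jw2 = (-8, 0)
Ratio at component: 0 / 14 = 0.00000

λ ≈ 0.00000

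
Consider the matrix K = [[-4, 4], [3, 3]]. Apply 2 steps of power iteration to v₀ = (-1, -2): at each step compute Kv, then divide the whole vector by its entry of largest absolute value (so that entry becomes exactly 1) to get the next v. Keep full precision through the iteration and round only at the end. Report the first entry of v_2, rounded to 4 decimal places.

0.5128

Kv0 = (-4.00000, -9.00000); divide by -9.00000 → v1 = (0.44444, 1.00000)
Kv1 = (2.22222, 4.33333); divide by 4.33333 → v2 = (0.51282, 1.00000)
Requested entry of v2: -20/-39 = 0.5128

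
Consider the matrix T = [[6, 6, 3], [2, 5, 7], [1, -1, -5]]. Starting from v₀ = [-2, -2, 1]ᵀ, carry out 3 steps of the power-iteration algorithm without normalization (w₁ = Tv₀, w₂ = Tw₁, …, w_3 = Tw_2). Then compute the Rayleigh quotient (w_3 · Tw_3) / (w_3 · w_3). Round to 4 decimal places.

w1 = Tv₀ = (-21, -7, -5)
w2 = Tw1 = (-183, -112, 11)
w3 = Tw2 = (-1737, -849, -126)
Tw3 = (-15894, -8601, -258)
w3·Tw3 = (-1737)·(-15894) + (-849)·(-8601) + (-126)·(-258) = 34942635; w3·w3 = (-1737)·(-1737) + (-849)·(-849) + (-126)·(-126) = 3753846
λ ≈ 34942635/3753846 = 9.3085

λ ≈ 9.3085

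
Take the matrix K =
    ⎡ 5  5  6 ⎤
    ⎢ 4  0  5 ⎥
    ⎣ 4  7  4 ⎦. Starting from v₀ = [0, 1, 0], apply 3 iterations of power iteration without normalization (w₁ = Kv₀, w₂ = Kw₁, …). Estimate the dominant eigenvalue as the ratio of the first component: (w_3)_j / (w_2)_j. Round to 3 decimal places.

λ ≈ 13.403

w1 = Kv₀ = (5·0 + 5·1 + 6·0; 4·0 + 0·1 + 5·0; 4·0 + 7·1 + 4·0) = (5, 0, 7)
w2 = Kw1 = (5·5 + 5·0 + 6·7; 4·5 + 0·0 + 5·7; 4·5 + 7·0 + 4·7) = (67, 55, 48)
w3 = Kw2 = (898, 508, 845)
Ratio at component: 898 / 67 = 13.403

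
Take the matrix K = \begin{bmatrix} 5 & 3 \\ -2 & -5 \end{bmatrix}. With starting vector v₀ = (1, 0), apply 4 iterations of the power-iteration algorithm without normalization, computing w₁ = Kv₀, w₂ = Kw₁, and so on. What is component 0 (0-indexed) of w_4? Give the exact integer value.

361

w1 = Kv₀ = (5·1 + 3·0; (-2)·1 + (-5)·0) = (5, -2)
w2 = Kw1 = (5·5 + 3·(-2); (-2)·5 + (-5)·(-2)) = (19, 0)
w3 = Kw2 = (95, -38)
w4 = Kw3 = (361, 0)
The requested component of w4 is 361.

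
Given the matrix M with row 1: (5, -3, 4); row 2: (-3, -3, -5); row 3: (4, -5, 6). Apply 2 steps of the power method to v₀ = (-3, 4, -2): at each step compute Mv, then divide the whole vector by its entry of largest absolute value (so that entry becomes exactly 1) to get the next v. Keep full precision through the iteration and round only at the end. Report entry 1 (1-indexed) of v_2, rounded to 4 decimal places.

Mv0 = (-35.00000, 7.00000, -44.00000); divide by -44.00000 → v1 = (0.79545, -0.15909, 1.00000)
Mv1 = (8.45455, -6.90909, 9.97727); divide by 9.97727 → v2 = (0.84738, -0.69248, 1.00000)
Requested entry of v2: -372/-439 = 0.8474

0.8474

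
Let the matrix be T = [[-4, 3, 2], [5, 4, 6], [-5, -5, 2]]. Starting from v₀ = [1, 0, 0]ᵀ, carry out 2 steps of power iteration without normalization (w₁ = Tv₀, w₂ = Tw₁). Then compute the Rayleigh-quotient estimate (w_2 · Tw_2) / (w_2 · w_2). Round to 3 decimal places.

-0.868

w1 = Tv₀ = (-4, 5, -5)
w2 = Tw1 = (21, -30, -15)
Tw2 = (-204, -105, 15)
w2·Tw2 = 21·(-204) + (-30)·(-105) + (-15)·15 = -1359; w2·w2 = 21·21 + (-30)·(-30) + (-15)·(-15) = 1566
λ ≈ -1359/1566 = -0.868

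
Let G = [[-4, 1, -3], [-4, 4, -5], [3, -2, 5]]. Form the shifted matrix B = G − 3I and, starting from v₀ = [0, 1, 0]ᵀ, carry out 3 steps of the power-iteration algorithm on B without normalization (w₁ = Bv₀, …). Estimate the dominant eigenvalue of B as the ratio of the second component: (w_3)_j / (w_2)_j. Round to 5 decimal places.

3.14286

B = G − 3I has rows (-7, 1, -3); (-4, 1, -5); (3, -2, 2)
w1 = Bv₀ = ((-7)·0 + 1·1 + (-3)·0; (-4)·0 + 1·1 + (-5)·0; 3·0 + (-2)·1 + 2·0) = (1, 1, -2)
w2 = Bw1 = ((-7)·1 + 1·1 + (-3)·(-2); (-4)·1 + 1·1 + (-5)·(-2); 3·1 + (-2)·1 + 2·(-2)) = (0, 7, -3)
w3 = Bw2 = (16, 22, -20)
Ratio: 22/7 = 3.14286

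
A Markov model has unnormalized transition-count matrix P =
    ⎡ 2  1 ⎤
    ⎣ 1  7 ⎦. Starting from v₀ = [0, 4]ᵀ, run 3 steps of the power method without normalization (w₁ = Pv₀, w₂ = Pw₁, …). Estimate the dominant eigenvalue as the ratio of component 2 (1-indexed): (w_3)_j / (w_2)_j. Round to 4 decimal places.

7.1800

w1 = Pv₀ = (4, 28)
w2 = Pw1 = (36, 200)
w3 = Pw2 = (272, 1436)
Ratio at component: 1436 / 200 = 7.1800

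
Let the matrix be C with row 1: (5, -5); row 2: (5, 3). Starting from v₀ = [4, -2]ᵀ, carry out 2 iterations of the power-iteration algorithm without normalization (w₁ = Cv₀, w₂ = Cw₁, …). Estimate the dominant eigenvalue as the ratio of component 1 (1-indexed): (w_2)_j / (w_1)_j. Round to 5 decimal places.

λ ≈ 2.66667

w1 = Cv₀ = (30, 14)
w2 = Cw1 = (80, 192)
Ratio at component: 80 / 30 = 2.66667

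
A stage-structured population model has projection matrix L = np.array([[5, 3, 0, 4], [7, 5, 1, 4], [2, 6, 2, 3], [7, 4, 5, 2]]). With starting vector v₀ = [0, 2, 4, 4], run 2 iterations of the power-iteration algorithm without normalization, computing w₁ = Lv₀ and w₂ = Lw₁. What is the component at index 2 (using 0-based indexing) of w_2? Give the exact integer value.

396

w1 = Lv₀ = (5·0 + 3·2 + 0·4 + 4·4; 7·0 + 5·2 + 1·4 + 4·4; 2·0 + 6·2 + 2·4 + 3·4; 7·0 + 4·2 + 5·4 + 2·4) = (22, 30, 32, 36)
w2 = Lw1 = (5·22 + 3·30 + 0·32 + 4·36; 7·22 + 5·30 + 1·32 + 4·36; 2·22 + 6·30 + 2·32 + 3·36; 7·22 + 4·30 + 5·32 + 2·36) = (344, 480, 396, 506)
The requested component of w2 is 396.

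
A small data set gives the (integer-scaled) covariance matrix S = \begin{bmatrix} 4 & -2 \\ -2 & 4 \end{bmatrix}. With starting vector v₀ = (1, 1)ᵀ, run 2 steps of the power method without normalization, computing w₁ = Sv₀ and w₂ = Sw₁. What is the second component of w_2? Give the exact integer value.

4

w1 = Sv₀ = (2, 2)
w2 = Sw1 = (4, 4)
The requested component of w2 is 4.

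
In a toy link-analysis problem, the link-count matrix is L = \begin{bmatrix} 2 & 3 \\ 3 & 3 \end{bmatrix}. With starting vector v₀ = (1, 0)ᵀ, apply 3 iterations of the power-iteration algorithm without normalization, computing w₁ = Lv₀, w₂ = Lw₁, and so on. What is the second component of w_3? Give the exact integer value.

w1 = Lv₀ = (2, 3)
w2 = Lw1 = (13, 15)
w3 = Lw2 = (71, 84)
The requested component of w3 is 84.

84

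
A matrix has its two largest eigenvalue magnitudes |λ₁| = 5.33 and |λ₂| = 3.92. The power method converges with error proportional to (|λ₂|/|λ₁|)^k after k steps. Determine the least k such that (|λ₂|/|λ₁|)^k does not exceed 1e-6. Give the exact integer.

45

|λ₂/λ₁| = 3.92/5.33 = 0.73546
Need k ≥ ln(1e-6) / ln(0.73546) = -13.8155 / -0.3073 ≈ 44.964
Smallest integer k satisfying the bound: 45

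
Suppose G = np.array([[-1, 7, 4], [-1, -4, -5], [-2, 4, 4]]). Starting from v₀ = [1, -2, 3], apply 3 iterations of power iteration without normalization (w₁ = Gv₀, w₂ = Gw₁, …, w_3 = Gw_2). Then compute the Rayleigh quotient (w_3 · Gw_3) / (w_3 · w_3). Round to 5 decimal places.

w1 = Gv₀ = ((-1)·1 + 7·(-2) + 4·3; (-1)·1 + (-4)·(-2) + (-5)·3; (-2)·1 + 4·(-2) + 4·3) = (-3, -8, 2)
w2 = Gw1 = ((-1)·(-3) + 7·(-8) + 4·2; (-1)·(-3) + (-4)·(-8) + (-5)·2; (-2)·(-3) + 4·(-8) + 4·2) = (-45, 25, -18)
w3 = Gw2 = (148, 35, 118)
Gw3 = (569, -878, 316)
w3·Gw3 = 148·569 + 35·(-878) + 118·316 = 90770; w3·w3 = 148·148 + 35·35 + 118·118 = 37053
λ ≈ 90770/37053 = 2.44973

2.44973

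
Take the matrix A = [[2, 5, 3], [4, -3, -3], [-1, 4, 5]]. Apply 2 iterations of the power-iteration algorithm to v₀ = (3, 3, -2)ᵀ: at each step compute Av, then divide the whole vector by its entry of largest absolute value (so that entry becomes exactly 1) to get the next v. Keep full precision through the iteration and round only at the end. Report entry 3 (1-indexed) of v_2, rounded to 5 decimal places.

Av0 = (15.000000, 9.000000, -1.000000); divide by 15.000000 → v1 = (1.000000, 0.600000, -0.066667)
Av1 = (4.800000, 2.400000, 1.066667); divide by 4.800000 → v2 = (1.000000, 0.500000, 0.222222)
Requested entry of v2: 16/72 = 0.22222

0.22222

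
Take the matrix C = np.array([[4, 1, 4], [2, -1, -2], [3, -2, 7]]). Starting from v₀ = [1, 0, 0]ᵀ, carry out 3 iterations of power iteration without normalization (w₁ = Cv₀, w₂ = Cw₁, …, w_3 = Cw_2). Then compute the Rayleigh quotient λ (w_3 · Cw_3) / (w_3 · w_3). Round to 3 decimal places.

9.232

w1 = Cv₀ = (4·1 + 1·0 + 4·0; 2·1 + (-1)·0 + (-2)·0; 3·1 + (-2)·0 + 7·0) = (4, 2, 3)
w2 = Cw1 = (4·4 + 1·2 + 4·3; 2·4 + (-1)·2 + (-2)·3; 3·4 + (-2)·2 + 7·3) = (30, 0, 29)
w3 = Cw2 = (236, 2, 293)
Cw3 = (2118, -116, 2755)
w3·Cw3 = 236·2118 + 2·(-116) + 293·2755 = 1306831; w3·w3 = 236·236 + 2·2 + 293·293 = 141549
λ ≈ 1306831/141549 = 9.232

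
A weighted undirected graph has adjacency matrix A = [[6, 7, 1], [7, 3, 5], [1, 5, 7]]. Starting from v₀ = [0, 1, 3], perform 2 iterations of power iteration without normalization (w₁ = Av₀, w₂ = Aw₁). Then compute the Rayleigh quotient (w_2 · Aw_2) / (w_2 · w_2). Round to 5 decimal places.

w1 = Av₀ = (10, 18, 26)
w2 = Aw1 = (212, 254, 282)
Aw2 = (3332, 3656, 3456)
w2·Aw2 = 212·3332 + 254·3656 + 282·3456 = 2609600; w2·w2 = 212·212 + 254·254 + 282·282 = 188984
λ ≈ 2609600/188984 = 13.80858

λ ≈ 13.80858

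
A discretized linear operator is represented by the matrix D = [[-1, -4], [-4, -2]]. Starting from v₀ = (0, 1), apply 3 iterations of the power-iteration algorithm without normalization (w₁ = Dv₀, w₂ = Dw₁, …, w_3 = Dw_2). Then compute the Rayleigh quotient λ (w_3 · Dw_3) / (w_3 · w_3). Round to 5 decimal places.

λ ≈ -5.47384

w1 = Dv₀ = ((-1)·0 + (-4)·1; (-4)·0 + (-2)·1) = (-4, -2)
w2 = Dw1 = ((-1)·(-4) + (-4)·(-2); (-4)·(-4) + (-2)·(-2)) = (12, 20)
w3 = Dw2 = (-92, -88)
Dw3 = (444, 544)
w3·Dw3 = (-92)·444 + (-88)·544 = -88720; w3·w3 = (-92)·(-92) + (-88)·(-88) = 16208
λ ≈ -88720/16208 = -5.47384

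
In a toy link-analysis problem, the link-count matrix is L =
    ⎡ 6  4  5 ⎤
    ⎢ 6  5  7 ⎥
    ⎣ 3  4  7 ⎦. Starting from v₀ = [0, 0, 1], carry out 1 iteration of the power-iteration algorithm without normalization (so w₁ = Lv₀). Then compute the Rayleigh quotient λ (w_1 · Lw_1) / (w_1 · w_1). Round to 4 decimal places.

λ ≈ 15.5041

w1 = Lv₀ = (5, 7, 7)
Lw1 = (93, 114, 92)
w1·Lw1 = 5·93 + 7·114 + 7·92 = 1907; w1·w1 = 5·5 + 7·7 + 7·7 = 123
λ ≈ 1907/123 = 15.5041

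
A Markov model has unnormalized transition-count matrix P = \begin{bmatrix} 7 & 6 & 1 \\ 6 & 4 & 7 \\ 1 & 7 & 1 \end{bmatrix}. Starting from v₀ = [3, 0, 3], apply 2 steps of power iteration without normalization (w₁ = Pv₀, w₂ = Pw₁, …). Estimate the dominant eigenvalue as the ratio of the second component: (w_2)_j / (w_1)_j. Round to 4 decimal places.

λ ≈ 8.7692

w1 = Pv₀ = (7·3 + 6·0 + 1·3; 6·3 + 4·0 + 7·3; 1·3 + 7·0 + 1·3) = (24, 39, 6)
w2 = Pw1 = (7·24 + 6·39 + 1·6; 6·24 + 4·39 + 7·6; 1·24 + 7·39 + 1·6) = (408, 342, 303)
Ratio at component: 342 / 39 = 8.7692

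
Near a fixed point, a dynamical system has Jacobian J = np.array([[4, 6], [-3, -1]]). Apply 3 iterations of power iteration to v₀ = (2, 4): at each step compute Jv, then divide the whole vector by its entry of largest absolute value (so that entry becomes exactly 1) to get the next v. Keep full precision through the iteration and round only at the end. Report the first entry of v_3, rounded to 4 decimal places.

1.0000

Jv0 = (32.00000, -10.00000); divide by 32.00000 → v1 = (1.00000, -0.31250)
Jv1 = (2.12500, -2.68750); divide by -2.68750 → v2 = (-0.79070, 1.00000)
Jv2 = (2.83721, 1.37209); divide by 2.83721 → v3 = (1.00000, 0.48361)
Requested entry of v3: -244/-244 = 1.0000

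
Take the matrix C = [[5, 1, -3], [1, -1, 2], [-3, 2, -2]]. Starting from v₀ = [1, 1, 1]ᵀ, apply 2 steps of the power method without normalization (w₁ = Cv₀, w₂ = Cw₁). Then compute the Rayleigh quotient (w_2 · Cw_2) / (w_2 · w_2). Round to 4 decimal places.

w1 = Cv₀ = (5·1 + 1·1 + (-3)·1; 1·1 + (-1)·1 + 2·1; (-3)·1 + 2·1 + (-2)·1) = (3, 2, -3)
w2 = Cw1 = (5·3 + 1·2 + (-3)·(-3); 1·3 + (-1)·2 + 2·(-3); (-3)·3 + 2·2 + (-2)·(-3)) = (26, -5, 1)
Cw2 = (122, 33, -90)
w2·Cw2 = 26·122 + (-5)·33 + 1·(-90) = 2917; w2·w2 = 26·26 + (-5)·(-5) + 1·1 = 702
λ ≈ 2917/702 = 4.1553

λ ≈ 4.1553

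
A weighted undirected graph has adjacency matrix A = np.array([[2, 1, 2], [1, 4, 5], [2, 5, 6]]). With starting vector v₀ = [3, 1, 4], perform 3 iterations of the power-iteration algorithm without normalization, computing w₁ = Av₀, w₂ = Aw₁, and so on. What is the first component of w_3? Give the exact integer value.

w1 = Av₀ = (2·3 + 1·1 + 2·4; 1·3 + 4·1 + 5·4; 2·3 + 5·1 + 6·4) = (15, 27, 35)
w2 = Aw1 = (2·15 + 1·27 + 2·35; 1·15 + 4·27 + 5·35; 2·15 + 5·27 + 6·35) = (127, 298, 375)
w3 = Aw2 = (1302, 3194, 3994)
The requested component of w3 is 1302.

1302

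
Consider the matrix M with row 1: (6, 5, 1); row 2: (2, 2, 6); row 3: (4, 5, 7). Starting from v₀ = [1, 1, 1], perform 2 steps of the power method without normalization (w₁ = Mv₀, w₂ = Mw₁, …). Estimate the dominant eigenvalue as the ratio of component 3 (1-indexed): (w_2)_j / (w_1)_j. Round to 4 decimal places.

w1 = Mv₀ = (6·1 + 5·1 + 1·1; 2·1 + 2·1 + 6·1; 4·1 + 5·1 + 7·1) = (12, 10, 16)
w2 = Mw1 = (6·12 + 5·10 + 1·16; 2·12 + 2·10 + 6·16; 4·12 + 5·10 + 7·16) = (138, 140, 210)
Ratio at component: 210 / 16 = 13.1250

13.1250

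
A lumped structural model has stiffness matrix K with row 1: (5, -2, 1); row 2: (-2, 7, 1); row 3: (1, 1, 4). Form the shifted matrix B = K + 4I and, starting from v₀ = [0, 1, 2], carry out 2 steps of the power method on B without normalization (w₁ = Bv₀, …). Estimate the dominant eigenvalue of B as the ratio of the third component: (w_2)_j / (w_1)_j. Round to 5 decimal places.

μ ≈ 8.76471

B = K + 4I has rows (9, -2, 1); (-2, 11, 1); (1, 1, 8)
w1 = Bv₀ = (0, 13, 17)
w2 = Bw1 = (-9, 160, 149)
Ratio: 149/17 = 8.76471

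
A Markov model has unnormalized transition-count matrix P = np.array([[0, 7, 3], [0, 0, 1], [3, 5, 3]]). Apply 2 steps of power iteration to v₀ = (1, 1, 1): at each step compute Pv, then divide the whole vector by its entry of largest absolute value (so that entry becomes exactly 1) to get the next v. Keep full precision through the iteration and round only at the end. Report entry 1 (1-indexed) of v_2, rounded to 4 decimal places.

Pv0 = (10.00000, 1.00000, 11.00000); divide by 11.00000 → v1 = (0.90909, 0.09091, 1.00000)
Pv1 = (3.63636, 1.00000, 6.18182); divide by 6.18182 → v2 = (0.58824, 0.16176, 1.00000)
Requested entry of v2: 40/68 = 0.5882

0.5882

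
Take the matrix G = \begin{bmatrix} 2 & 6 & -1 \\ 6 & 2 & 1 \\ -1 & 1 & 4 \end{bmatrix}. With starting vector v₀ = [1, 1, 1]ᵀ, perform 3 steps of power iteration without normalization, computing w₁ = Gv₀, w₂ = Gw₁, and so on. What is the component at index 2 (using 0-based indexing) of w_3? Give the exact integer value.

72

w1 = Gv₀ = (2·1 + 6·1 + (-1)·1; 6·1 + 2·1 + 1·1; (-1)·1 + 1·1 + 4·1) = (7, 9, 4)
w2 = Gw1 = (2·7 + 6·9 + (-1)·4; 6·7 + 2·9 + 1·4; (-1)·7 + 1·9 + 4·4) = (64, 64, 18)
w3 = Gw2 = (494, 530, 72)
The requested component of w3 is 72.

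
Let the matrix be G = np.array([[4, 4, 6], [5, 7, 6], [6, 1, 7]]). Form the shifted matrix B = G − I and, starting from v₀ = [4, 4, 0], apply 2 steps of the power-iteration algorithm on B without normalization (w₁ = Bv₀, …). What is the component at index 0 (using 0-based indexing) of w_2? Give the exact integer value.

428

B = G − I has rows (3, 4, 6); (5, 6, 6); (6, 1, 6)
w1 = Bv₀ = (3·4 + 4·4 + 6·0; 5·4 + 6·4 + 6·0; 6·4 + 1·4 + 6·0) = (28, 44, 28)
w2 = Bw1 = (3·28 + 4·44 + 6·28; 5·28 + 6·44 + 6·28; 6·28 + 1·44 + 6·28) = (428, 572, 380)
Requested component of w2: 428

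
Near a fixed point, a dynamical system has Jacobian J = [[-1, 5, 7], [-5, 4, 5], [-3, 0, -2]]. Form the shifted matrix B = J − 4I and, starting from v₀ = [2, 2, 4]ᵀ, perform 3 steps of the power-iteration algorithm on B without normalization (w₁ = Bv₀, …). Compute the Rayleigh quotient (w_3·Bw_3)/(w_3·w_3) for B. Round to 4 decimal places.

B = J − 4I has rows (-5, 5, 7); (-5, 0, 5); (-3, 0, -6)
w1 = Bv₀ = (28, 10, -30)
w2 = Bw1 = (-300, -290, 96)
w3 = Bw2 = (722, 1980, 324)
Bw3 = (8558, -1990, -4110)
w3·Bw3 = 907036; w3·w3 = 4546660; μ ≈ 907036/4546660 = 0.1995

μ ≈ 0.1995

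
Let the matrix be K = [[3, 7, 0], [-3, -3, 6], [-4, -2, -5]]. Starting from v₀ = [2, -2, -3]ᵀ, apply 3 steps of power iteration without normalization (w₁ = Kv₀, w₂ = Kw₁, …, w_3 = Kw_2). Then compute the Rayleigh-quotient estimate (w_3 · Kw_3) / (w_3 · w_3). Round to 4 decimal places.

0.9414

w1 = Kv₀ = (3·2 + 7·(-2) + 0·(-3); (-3)·2 + (-3)·(-2) + 6·(-3); (-4)·2 + (-2)·(-2) + (-5)·(-3)) = (-8, -18, 11)
w2 = Kw1 = (3·(-8) + 7·(-18) + 0·11; (-3)·(-8) + (-3)·(-18) + 6·11; (-4)·(-8) + (-2)·(-18) + (-5)·11) = (-150, 144, 13)
w3 = Kw2 = (558, 96, 247)
Kw3 = (2346, -480, -3659)
w3·Kw3 = 558·2346 + 96·(-480) + 247·(-3659) = 359215; w3·w3 = 558·558 + 96·96 + 247·247 = 381589
λ ≈ 359215/381589 = 0.9414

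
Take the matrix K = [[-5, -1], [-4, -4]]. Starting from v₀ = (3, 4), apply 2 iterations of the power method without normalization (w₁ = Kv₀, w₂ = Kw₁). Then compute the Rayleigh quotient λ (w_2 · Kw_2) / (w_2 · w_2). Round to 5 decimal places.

w1 = Kv₀ = (-19, -28)
w2 = Kw1 = (123, 188)
Kw2 = (-803, -1244)
w2·Kw2 = 123·(-803) + 188·(-1244) = -332641; w2·w2 = 123·123 + 188·188 = 50473
λ ≈ -332641/50473 = -6.59047

λ ≈ -6.59047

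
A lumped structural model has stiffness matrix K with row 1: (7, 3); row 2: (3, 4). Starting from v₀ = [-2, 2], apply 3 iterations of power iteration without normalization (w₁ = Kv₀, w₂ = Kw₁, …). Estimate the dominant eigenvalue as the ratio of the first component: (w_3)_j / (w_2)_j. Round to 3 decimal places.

λ ≈ 7.960

w1 = Kv₀ = (-8, 2)
w2 = Kw1 = (-50, -16)
w3 = Kw2 = (-398, -214)
Ratio at component: -398 / -50 = 7.960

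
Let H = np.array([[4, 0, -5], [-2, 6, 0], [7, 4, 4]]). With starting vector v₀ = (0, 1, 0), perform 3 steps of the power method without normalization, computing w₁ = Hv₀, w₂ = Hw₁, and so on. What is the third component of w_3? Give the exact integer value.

164

w1 = Hv₀ = (0, 6, 4)
w2 = Hw1 = (-20, 36, 40)
w3 = Hw2 = (-280, 256, 164)
The requested component of w3 is 164.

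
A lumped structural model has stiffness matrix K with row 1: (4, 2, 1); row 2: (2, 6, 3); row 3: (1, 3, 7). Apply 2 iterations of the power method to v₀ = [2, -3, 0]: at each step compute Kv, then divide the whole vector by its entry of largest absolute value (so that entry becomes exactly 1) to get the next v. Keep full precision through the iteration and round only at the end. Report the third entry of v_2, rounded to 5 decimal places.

0.88119

Kv0 = (2.000000, -14.000000, -7.000000); divide by -14.000000 → v1 = (-0.142857, 1.000000, 0.500000)
Kv1 = (1.928571, 7.214286, 6.357143); divide by 7.214286 → v2 = (0.267327, 1.000000, 0.881188)
Requested entry of v2: -89/-101 = 0.88119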